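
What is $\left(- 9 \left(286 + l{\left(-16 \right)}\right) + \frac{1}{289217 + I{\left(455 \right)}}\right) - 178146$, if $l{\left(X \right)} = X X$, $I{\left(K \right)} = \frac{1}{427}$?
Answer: $- \frac{22602669675413}{123495660} \approx -1.8302 \cdot 10^{5}$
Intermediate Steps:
$I{\left(K \right)} = \frac{1}{427}$
$l{\left(X \right)} = X^{2}$
$\left(- 9 \left(286 + l{\left(-16 \right)}\right) + \frac{1}{289217 + I{\left(455 \right)}}\right) - 178146 = \left(- 9 \left(286 + \left(-16\right)^{2}\right) + \frac{1}{289217 + \frac{1}{427}}\right) - 178146 = \left(- 9 \left(286 + 256\right) + \frac{1}{\frac{123495660}{427}}\right) - 178146 = \left(\left(-9\right) 542 + \frac{427}{123495660}\right) - 178146 = \left(-4878 + \frac{427}{123495660}\right) - 178146 = - \frac{602411829053}{123495660} - 178146 = - \frac{22602669675413}{123495660}$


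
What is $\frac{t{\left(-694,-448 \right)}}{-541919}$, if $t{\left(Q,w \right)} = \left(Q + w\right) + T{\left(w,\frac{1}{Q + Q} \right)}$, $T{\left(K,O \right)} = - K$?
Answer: $\frac{694}{541919} \approx 0.0012806$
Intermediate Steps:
$t{\left(Q,w \right)} = Q$ ($t{\left(Q,w \right)} = \left(Q + w\right) - w = Q$)
$\frac{t{\left(-694,-448 \right)}}{-541919} = - \frac{694}{-541919} = \left(-694\right) \left(- \frac{1}{541919}\right) = \frac{694}{541919}$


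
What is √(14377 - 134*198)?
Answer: I*√12155 ≈ 110.25*I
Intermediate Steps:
√(14377 - 134*198) = √(14377 - 26532) = √(-12155) = I*√12155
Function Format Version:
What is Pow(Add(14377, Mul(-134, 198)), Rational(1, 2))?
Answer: Mul(I, Pow(12155, Rational(1, 2))) ≈ Mul(110.25, I)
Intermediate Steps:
Pow(Add(14377, Mul(-134, 198)), Rational(1, 2)) = Pow(Add(14377, -26532), Rational(1, 2)) = Pow(-12155, Rational(1, 2)) = Mul(I, Pow(12155, Rational(1, 2)))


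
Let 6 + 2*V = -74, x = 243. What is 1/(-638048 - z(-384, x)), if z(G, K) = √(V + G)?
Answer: I/(2*(√106 - 319024*I)) ≈ -1.5673e-6 + 5.058e-11*I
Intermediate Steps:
V = -40 (V = -3 + (½)*(-74) = -3 - 37 = -40)
z(G, K) = √(-40 + G)
1/(-638048 - z(-384, x)) = 1/(-638048 - √(-40 - 384)) = 1/(-638048 - √(-424)) = 1/(-638048 - 2*I*√106)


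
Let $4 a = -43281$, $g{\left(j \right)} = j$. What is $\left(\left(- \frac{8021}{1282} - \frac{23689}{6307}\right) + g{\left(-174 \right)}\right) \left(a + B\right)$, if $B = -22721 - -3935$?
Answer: $\frac{176198354516925}{32342296} \approx 5.4479 \cdot 10^{6}$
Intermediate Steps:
$a = - \frac{43281}{4}$ ($a = \frac{1}{4} \left(-43281\right) = - \frac{43281}{4} \approx -10820.0$)
$B = -18786$ ($B = -22721 + 3935 = -18786$)
$\left(\left(- \frac{8021}{1282} - \frac{23689}{6307}\right) + g{\left(-174 \right)}\right) \left(a + B\right) = \left(\left(- \frac{8021}{1282} - \frac{23689}{6307}\right) - 174\right) \left(- \frac{43281}{4} - 18786\right) = \left(\left(\left(-8021\right) \frac{1}{1282} - \frac{23689}{6307}\right) - 174\right) \left(- \frac{118425}{4}\right) = \left(\left(- \frac{8021}{1282} - \frac{23689}{6307}\right) - 174\right) \left(- \frac{118425}{4}\right) = \left(- \frac{80957745}{8085574} - 174\right) \left(- \frac{118425}{4}\right) = \left(- \frac{1487847621}{8085574}\right) \left(- \frac{118425}{4}\right) = \frac{176198354516925}{32342296}$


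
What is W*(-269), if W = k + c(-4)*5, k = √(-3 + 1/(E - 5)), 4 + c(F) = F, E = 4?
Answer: 10760 - 538*I ≈ 10760.0 - 538.0*I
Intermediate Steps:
c(F) = -4 + F
k = 2*I (k = √(-3 + 1/(4 - 5)) = √(-3 + 1/(-1)) = √(-3 - 1) = √(-4) = 2*I ≈ 2.0*I)
W = -40 + 2*I (W = 2*I + (-4 - 4)*5 = 2*I - 8*5 = 2*I - 40 = -40 + 2*I ≈ -40.0 + 2.0*I)
W*(-269) = (-40 + 2*I)*(-269) = 10760 - 538*I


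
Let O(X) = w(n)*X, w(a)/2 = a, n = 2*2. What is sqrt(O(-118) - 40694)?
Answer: I*sqrt(41638) ≈ 204.05*I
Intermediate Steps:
n = 4
w(a) = 2*a
O(X) = 8*X (O(X) = (2*4)*X = 8*X)
sqrt(O(-118) - 40694) = sqrt(8*(-118) - 40694) = sqrt(-944 - 40694) = sqrt(-41638) = I*sqrt(41638)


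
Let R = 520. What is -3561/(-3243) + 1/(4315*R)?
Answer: 2663391681/2425547800 ≈ 1.0981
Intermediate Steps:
-3561/(-3243) + 1/(4315*R) = -3561/(-3243) + 1/(4315*520) = -3561*(-1/3243) + (1/4315)*(1/520) = 1187/1081 + 1/2243800 = 2663391681/2425547800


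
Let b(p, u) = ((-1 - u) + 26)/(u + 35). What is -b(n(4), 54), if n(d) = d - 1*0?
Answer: 29/89 ≈ 0.32584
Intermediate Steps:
n(d) = d (n(d) = d + 0 = d)
b(p, u) = (25 - u)/(35 + u)
-b(n(4), 54) = -(25 - 1*54)/(35 + 54) = -(25 - 54)/89 = -(-29)/89 = -1*(-29/89) = 29/89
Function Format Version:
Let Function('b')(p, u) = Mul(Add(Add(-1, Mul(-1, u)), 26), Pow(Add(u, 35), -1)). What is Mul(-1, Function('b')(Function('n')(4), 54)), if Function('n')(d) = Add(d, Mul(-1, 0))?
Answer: Rational(29, 89) ≈ 0.32584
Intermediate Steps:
Function('n')(d) = d (Function('n')(d) = Add(d, 0) = d)
Function('b')(p, u) = Mul(Pow(Add(35, u), -1), Add(25, Mul(-1, u))) (Function('b')(p, u) = Mul(Add(25, Mul(-1, u)), Pow(Add(35, u), -1)) = Mul(Pow(Add(35, u), -1), Add(25, Mul(-1, u))))
Mul(-1, Function('b')(Function('n')(4), 54)) = Mul(-1, Mul(Pow(Add(35, 54), -1), Add(25, Mul(-1, 54)))) = Mul(-1, Mul(Pow(89, -1), Add(25, -54))) = Mul(-1, Mul(Rational(1, 89), -29)) = Mul(-1, Rational(-29, 89)) = Rational(29, 89)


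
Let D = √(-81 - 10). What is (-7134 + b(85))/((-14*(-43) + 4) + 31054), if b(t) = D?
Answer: -3567/15830 + I*√91/31660 ≈ -0.22533 + 0.00030131*I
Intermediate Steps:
D = I*√91 (D = √(-91) = I*√91 ≈ 9.5394*I)
b(t) = I*√91
(-7134 + b(85))/((-14*(-43) + 4) + 31054) = (-7134 + I*√91)/((-14*(-43) + 4) + 31054) = (-7134 + I*√91)/((602 + 4) + 31054) = (-7134 + I*√91)/(606 + 31054) = (-7134 + I*√91)/31660 = (-7134 + I*√91)*(1/31660) = -3567/15830 + I*√91/31660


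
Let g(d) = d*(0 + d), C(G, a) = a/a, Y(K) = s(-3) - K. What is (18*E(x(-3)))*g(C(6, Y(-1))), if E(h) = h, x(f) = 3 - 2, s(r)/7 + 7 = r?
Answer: 18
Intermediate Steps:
s(r) = -49 + 7*r
Y(K) = -70 - K (Y(K) = (-49 + 7*(-3)) - K = (-49 - 21) - K = -70 - K)
x(f) = 1
C(G, a) = 1
g(d) = d**2 (g(d) = d*d = d**2)
(18*E(x(-3)))*g(C(6, Y(-1))) = (18*1)*1**2 = 18*1 = 18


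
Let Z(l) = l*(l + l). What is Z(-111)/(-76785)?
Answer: -8214/25595 ≈ -0.32092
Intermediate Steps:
Z(l) = 2*l**2 (Z(l) = l*(2*l) = 2*l**2)
Z(-111)/(-76785) = (2*(-111)**2)/(-76785) = (2*12321)*(-1/76785) = 24642*(-1/76785) = -8214/25595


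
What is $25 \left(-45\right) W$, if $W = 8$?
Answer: $-9000$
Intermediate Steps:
$25 \left(-45\right) W = 25 \left(-45\right) 8 = \left(-1125\right) 8 = -9000$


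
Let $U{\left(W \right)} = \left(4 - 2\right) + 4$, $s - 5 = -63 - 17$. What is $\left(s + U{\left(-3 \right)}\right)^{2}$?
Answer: $4761$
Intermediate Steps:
$s = -75$ ($s = 5 - 80 = -75$)
$U{\left(W \right)} = 6$ ($U{\left(W \right)} = 2 + 4 = 6$)
$\left(s + U{\left(-3 \right)}\right)^{2} = \left(-75 + 6\right)^{2} = \left(-69\right)^{2} = 4761$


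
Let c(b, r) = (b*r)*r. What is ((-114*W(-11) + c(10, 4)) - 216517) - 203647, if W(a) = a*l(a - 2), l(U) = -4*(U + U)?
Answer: -289588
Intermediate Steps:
l(U) = -8*U
c(b, r) = b*r**2
W(a) = a*(16 - 8*a) (W(a) = a*(-8*(a - 2)) = a*(-8*(-2 + a)) = a*(16 - 8*a))
((-114*W(-11) + c(10, 4)) - 216517) - 203647 = ((-912*(-11)*(2 - 1*(-11)) + 10*4**2) - 216517) - 203647 = ((-912*(-11)*(2 + 11) + 10*16) - 216517) - 203647 = ((-912*(-11)*13 + 160) - 216517) - 203647 = ((-114*(-1144) + 160) - 216517) - 203647 = ((130416 + 160) - 216517) - 203647 = (130576 - 216517) - 203647 = -85941 - 203647 = -289588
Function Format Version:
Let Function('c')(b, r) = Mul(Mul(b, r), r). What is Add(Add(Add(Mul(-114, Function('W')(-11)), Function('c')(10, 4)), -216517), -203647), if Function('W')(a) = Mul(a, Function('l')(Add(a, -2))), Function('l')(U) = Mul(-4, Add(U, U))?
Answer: -289588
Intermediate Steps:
Function('l')(U) = Mul(-8, U) (Function('l')(U) = Mul(-4, Mul(2, U)) = Mul(-8, U))
Function('c')(b, r) = Mul(b, Pow(r, 2))
Function('W')(a) = Mul(a, Add(16, Mul(-8, a))) (Function('W')(a) = Mul(a, Mul(-8, Add(a, -2))) = Mul(a, Mul(-8, Add(-2, a))) = Mul(a, Add(16, Mul(-8, a))))
Add(Add(Add(Mul(-114, Function('W')(-11)), Function('c')(10, 4)), -216517), -203647) = Add(Add(Add(Mul(-114, Mul(8, -11, Add(2, Mul(-1, -11)))), Mul(10, Pow(4, 2))), -216517), -203647) = Add(Add(Add(Mul(-114, Mul(8, -11, Add(2, 11))), Mul(10, 16)), -216517), -203647) = Add(Add(Add(Mul(-114, Mul(8, -11, 13)), 160), -216517), -203647) = Add(Add(Add(Mul(-114, -1144), 160), -216517), -203647) = Add(Add(Add(130416, 160), -216517), -203647) = Add(Add(130576, -216517), -203647) = Add(-85941, -203647) = -289588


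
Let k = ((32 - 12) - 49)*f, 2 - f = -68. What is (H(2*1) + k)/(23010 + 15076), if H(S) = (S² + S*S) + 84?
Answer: -969/19043 ≈ -0.050885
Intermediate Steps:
f = 70 (f = 2 - 1*(-68) = 2 + 68 = 70)
H(S) = 84 + 2*S² (H(S) = (S² + S²) + 84 = 2*S² + 84 = 84 + 2*S²)
k = -2030 (k = ((32 - 12) - 49)*70 = (20 - 49)*70 = -29*70 = -2030)
(H(2*1) + k)/(23010 + 15076) = ((84 + 2*(2*1)²) - 2030)/(23010 + 15076) = ((84 + 2*2²) - 2030)/38086 = ((84 + 2*4) - 2030)*(1/38086) = ((84 + 8) - 2030)*(1/38086) = (92 - 2030)*(1/38086) = -1938*1/38086 = -969/19043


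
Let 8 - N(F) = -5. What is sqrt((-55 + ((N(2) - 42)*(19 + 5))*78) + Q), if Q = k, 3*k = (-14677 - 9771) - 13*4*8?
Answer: 3*I*sqrt(6959) ≈ 250.26*I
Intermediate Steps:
N(F) = 13 (N(F) = 8 - 1*(-5) = 8 + 5 = 13)
k = -8288 (k = ((-14677 - 9771) - 13*4*8)/3 = (-24448 - 52*8)/3 = (-24448 - 416)/3 = (1/3)*(-24864) = -8288)
Q = -8288
sqrt((-55 + ((N(2) - 42)*(19 + 5))*78) + Q) = sqrt((-55 + ((13 - 42)*(19 + 5))*78) - 8288) = sqrt((-55 - 29*24*78) - 8288) = sqrt((-55 - 696*78) - 8288) = sqrt((-55 - 54288) - 8288) = sqrt(-54343 - 8288) = sqrt(-62631) = 3*I*sqrt(6959)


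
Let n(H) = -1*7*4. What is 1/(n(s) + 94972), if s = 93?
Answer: 1/94944 ≈ 1.0533e-5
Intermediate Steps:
n(H) = -28 (n(H) = -7*4 = -28)
1/(n(s) + 94972) = 1/(-28 + 94972) = 1/94944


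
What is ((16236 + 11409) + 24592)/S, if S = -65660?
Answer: -52237/65660 ≈ -0.79557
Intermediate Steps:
((16236 + 11409) + 24592)/S = ((16236 + 11409) + 24592)/(-65660) = (27645 + 24592)*(-1/65660) = 52237*(-1/65660) = -52237/65660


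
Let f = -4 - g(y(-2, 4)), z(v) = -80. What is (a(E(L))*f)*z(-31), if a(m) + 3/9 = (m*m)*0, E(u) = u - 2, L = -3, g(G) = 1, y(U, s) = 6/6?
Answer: -400/3 ≈ -133.33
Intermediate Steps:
y(U, s) = 1 (y(U, s) = 6*(1/6) = 1)
f = -5 (f = -4 - 1*1 = -4 - 1 = -5)
E(u) = -2 + u
a(m) = -1/3 (a(m) = -1/3 + (m*m)*0 = -1/3 + m**2*0 = -1/3 + 0 = -1/3)
(a(E(L))*f)*z(-31) = -1/3*(-5)*(-80) = (5/3)*(-80) = -400/3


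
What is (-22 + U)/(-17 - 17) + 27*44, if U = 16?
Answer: 20199/17 ≈ 1188.2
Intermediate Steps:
(-22 + U)/(-17 - 17) + 27*44 = (-22 + 16)/(-17 - 17) + 27*44 = -6/(-34) + 1188 = -6*(-1/34) + 1188 = 3/17 + 1188 = 20199/17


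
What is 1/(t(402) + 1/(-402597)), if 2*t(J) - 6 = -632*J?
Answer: -402597/51141494314 ≈ -7.8722e-6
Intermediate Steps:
t(J) = 3 - 316*J (t(J) = 3 + (-632*J)/2 = 3 - 316*J)
1/(t(402) + 1/(-402597)) = 1/((3 - 316*402) + 1/(-402597)) = 1/((3 - 127032) - 1/402597) = 1/(-127029 - 1/402597) = 1/(-51141494314/402597) = -402597/51141494314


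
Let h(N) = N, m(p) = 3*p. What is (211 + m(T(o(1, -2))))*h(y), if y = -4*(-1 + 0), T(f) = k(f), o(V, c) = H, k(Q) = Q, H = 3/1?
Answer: 880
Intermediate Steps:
H = 3 (H = 3*1 = 3)
o(V, c) = 3
T(f) = f
y = 4 (y = -4*(-1) = 4)
(211 + m(T(o(1, -2))))*h(y) = (211 + 3*3)*4 = (211 + 9)*4 = 220*4 = 880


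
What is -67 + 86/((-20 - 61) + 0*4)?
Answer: -5513/81 ≈ -68.062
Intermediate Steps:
-67 + 86/((-20 - 61) + 0*4) = -67 + 86/(-81 + 0) = -67 + 86/(-81) = -67 + 86*(-1/81) = -67 - 86/81 = -5513/81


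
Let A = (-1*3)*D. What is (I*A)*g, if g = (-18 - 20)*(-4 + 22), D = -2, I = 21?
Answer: -86184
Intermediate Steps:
g = -684 (g = -38*18 = -684)
A = 6 (A = -1*3*(-2) = -3*(-2) = 6)
(I*A)*g = (21*6)*(-684) = 126*(-684) = -86184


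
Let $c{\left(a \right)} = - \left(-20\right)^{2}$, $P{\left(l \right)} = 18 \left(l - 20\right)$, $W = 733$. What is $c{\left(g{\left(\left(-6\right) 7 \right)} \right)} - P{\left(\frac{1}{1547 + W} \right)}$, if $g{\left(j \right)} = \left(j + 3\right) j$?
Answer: $- \frac{15203}{380} \approx -40.008$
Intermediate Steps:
$g{\left(j \right)} = j \left(3 + j\right)$ ($g{\left(j \right)} = \left(3 + j\right) j = j \left(3 + j\right)$)
$P{\left(l \right)} = -360 + 18 l$ ($P{\left(l \right)} = 18 \left(-20 + l\right) = -360 + 18 l$)
$c{\left(a \right)} = -400$ ($c{\left(a \right)} = \left(-1\right) 400 = -400$)
$c{\left(g{\left(\left(-6\right) 7 \right)} \right)} - P{\left(\frac{1}{1547 + W} \right)} = -400 - \left(-360 + \frac{18}{1547 + 733}\right) = -400 - \left(-360 + \frac{18}{2280}\right) = -400 - \left(-360 + 18 \cdot \frac{1}{2280}\right) = -400 - \left(-360 + \frac{3}{380}\right) = -400 - - \frac{136797}{380} = -400 + \frac{136797}{380} = - \frac{15203}{380}$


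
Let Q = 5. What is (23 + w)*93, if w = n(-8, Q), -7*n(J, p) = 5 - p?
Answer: 2139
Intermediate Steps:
n(J, p) = -5/7 + p/7 (n(J, p) = -(5 - p)/7 = -5/7 + p/7)
w = 0 (w = -5/7 + (⅐)*5 = -5/7 + 5/7 = 0)
(23 + w)*93 = (23 + 0)*93 = 23*93 = 2139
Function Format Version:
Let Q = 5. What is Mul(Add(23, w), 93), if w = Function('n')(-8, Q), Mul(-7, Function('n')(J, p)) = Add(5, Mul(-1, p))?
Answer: 2139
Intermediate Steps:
Function('n')(J, p) = Add(Rational(-5, 7), Mul(Rational(1, 7), p)) (Function('n')(J, p) = Mul(Rational(-1, 7), Add(5, Mul(-1, p))) = Add(Rational(-5, 7), Mul(Rational(1, 7), p)))
w = 0 (w = Add(Rational(-5, 7), Mul(Rational(1, 7), 5)) = Add(Rational(-5, 7), Rational(5, 7)) = 0)
Mul(Add(23, w), 93) = Mul(Add(23, 0), 93) = Mul(23, 93) = 2139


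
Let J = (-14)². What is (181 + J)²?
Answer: 142129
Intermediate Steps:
J = 196
(181 + J)² = (181 + 196)² = 377² = 142129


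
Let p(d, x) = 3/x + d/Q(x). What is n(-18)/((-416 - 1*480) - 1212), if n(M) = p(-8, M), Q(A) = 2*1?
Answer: 25/12648 ≈ 0.0019766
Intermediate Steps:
Q(A) = 2
p(d, x) = d/2 + 3/x (p(d, x) = 3/x + d/2 = d/2 + 3/x)
n(M) = -4 + 3/M (n(M) = (½)*(-8) + 3/M = -4 + 3/M)
n(-18)/((-416 - 1*480) - 1212) = (-4 + 3/(-18))/((-416 - 1*480) - 1212) = (-4 + 3*(-1/18))/((-416 - 480) - 1212) = (-4 - ⅙)/(-896 - 1212) = -25/6/(-2108) = -25/6*(-1/2108) = 25/12648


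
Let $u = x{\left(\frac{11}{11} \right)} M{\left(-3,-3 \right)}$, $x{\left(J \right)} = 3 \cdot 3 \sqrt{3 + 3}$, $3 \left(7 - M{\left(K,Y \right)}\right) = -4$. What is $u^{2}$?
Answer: $33750$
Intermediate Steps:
$M{\left(K,Y \right)} = \frac{25}{3}$ ($M{\left(K,Y \right)} = 7 - - \frac{4}{3} = 7 + \frac{4}{3} = \frac{25}{3}$)
$x{\left(J \right)} = 9 \sqrt{6}$
$u = 75 \sqrt{6}$ ($u = 9 \sqrt{6} \cdot \frac{25}{3} = 75 \sqrt{6} \approx 183.71$)
$u^{2} = \left(75 \sqrt{6}\right)^{2} = 33750$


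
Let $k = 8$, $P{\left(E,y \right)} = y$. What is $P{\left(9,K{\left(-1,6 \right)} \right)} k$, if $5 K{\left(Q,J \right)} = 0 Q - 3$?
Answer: $- \frac{24}{5} \approx -4.8$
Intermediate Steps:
$K{\left(Q,J \right)} = - \frac{3}{5}$ ($K{\left(Q,J \right)} = \frac{0 Q - 3}{5} = \frac{0 - 3}{5} = \frac{1}{5} \left(-3\right) = - \frac{3}{5}$)
$P{\left(9,K{\left(-1,6 \right)} \right)} k = \left(- \frac{3}{5}\right) 8 = - \frac{24}{5}$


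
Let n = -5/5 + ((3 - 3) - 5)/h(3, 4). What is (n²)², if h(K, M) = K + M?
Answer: 20736/2401 ≈ 8.6364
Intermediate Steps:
n = -12/7 (n = -5/5 + ((3 - 3) - 5)/(3 + 4) = -5*⅕ + (0 - 5)/7 = -1 - 5*⅐ = -1 - 5/7 = -12/7 ≈ -1.7143)
(n²)² = ((-12/7)²)² = (144/49)² = 20736/2401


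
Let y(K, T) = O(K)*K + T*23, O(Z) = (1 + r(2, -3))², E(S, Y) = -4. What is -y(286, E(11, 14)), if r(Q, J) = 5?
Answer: -10204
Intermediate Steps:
O(Z) = 36 (O(Z) = (1 + 5)² = 6² = 36)
y(K, T) = 23*T + 36*K (y(K, T) = 36*K + T*23 = 36*K + 23*T = 23*T + 36*K)
-y(286, E(11, 14)) = -(23*(-4) + 36*286) = -(-92 + 10296) = -1*10204 = -10204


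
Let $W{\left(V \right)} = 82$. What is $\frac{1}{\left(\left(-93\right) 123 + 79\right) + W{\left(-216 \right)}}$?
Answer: $- \frac{1}{11278} \approx -8.8668 \cdot 10^{-5}$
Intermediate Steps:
$\frac{1}{\left(\left(-93\right) 123 + 79\right) + W{\left(-216 \right)}} = \frac{1}{\left(\left(-93\right) 123 + 79\right) + 82} = \frac{1}{\left(-11439 + 79\right) + 82} = \frac{1}{-11360 + 82} = \frac{1}{-11278} = - \frac{1}{11278}$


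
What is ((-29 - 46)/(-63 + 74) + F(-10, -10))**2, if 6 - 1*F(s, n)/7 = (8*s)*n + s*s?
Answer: 4749001569/121 ≈ 3.9248e+7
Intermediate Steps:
F(s, n) = 42 - 7*s**2 - 56*n*s (F(s, n) = 42 - 7*((8*s)*n + s*s) = 42 - 7*(8*n*s + s**2) = 42 - 7*(s**2 + 8*n*s) = 42 + (-7*s**2 - 56*n*s) = 42 - 7*s**2 - 56*n*s)
((-29 - 46)/(-63 + 74) + F(-10, -10))**2 = ((-29 - 46)/(-63 + 74) + (42 - 7*(-10)**2 - 56*(-10)*(-10)))**2 = (-75/11 + (42 - 7*100 - 5600))**2 = (-75*1/11 + (42 - 700 - 5600))**2 = (-75/11 - 6258)**2 = (-68913/11)**2 = 4749001569/121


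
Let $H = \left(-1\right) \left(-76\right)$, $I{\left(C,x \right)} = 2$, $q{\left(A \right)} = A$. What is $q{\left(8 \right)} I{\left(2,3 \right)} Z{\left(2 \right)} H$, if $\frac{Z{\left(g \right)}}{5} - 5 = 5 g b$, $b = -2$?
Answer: $-91200$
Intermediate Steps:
$Z{\left(g \right)} = 25 - 50 g$ ($Z{\left(g \right)} = 25 + 5 \cdot 5 g \left(-2\right) = 25 + 5 \left(- 10 g\right) = 25 - 50 g$)
$H = 76$
$q{\left(8 \right)} I{\left(2,3 \right)} Z{\left(2 \right)} H = 8 \cdot 2 \left(25 - 100\right) 76 = 8 \cdot 2 \left(-75\right) 76 = 8 \left(-150\right) 76 = \left(-1200\right) 76 = -91200$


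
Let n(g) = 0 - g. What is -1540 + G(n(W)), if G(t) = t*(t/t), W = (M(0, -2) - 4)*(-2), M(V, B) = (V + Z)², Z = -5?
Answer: -1498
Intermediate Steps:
M(V, B) = (-5 + V)² (M(V, B) = (V - 5)² = (-5 + V)²)
W = -42 (W = ((-5 + 0)² - 4)*(-2) = ((-5)² - 4)*(-2) = (25 - 4)*(-2) = 21*(-2) = -42)
n(g) = -g
G(t) = t (G(t) = t*1 = t)
-1540 + G(n(W)) = -1540 - 1*(-42) = -1540 + 42 = -1498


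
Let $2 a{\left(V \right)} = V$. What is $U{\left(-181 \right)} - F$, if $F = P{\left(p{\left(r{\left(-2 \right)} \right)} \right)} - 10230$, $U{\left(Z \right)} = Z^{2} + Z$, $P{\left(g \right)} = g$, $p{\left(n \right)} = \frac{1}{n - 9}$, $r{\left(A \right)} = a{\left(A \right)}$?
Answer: $\frac{428101}{10} \approx 42810.0$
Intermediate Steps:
$a{\left(V \right)} = \frac{V}{2}$
$r{\left(A \right)} = \frac{A}{2}$
$p{\left(n \right)} = \frac{1}{-9 + n}$
$U{\left(Z \right)} = Z + Z^{2}$
$F = - \frac{102301}{10}$ ($F = \frac{1}{-9 + \frac{1}{2} \left(-2\right)} - 10230 = \frac{1}{-9 - 1} - 10230 = \frac{1}{-10} - 10230 = - \frac{1}{10} - 10230 = - \frac{102301}{10} \approx -10230.0$)
$U{\left(-181 \right)} - F = - 181 \left(1 - 181\right) - - \frac{102301}{10} = \left(-181\right) \left(-180\right) + \frac{102301}{10} = 32580 + \frac{102301}{10} = \frac{428101}{10}$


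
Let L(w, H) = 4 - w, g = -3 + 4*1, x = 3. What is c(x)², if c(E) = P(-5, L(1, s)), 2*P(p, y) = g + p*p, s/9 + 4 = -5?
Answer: 169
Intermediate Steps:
s = -81 (s = -36 + 9*(-5) = -36 - 45 = -81)
g = 1 (g = -3 + 4 = 1)
P(p, y) = ½ + p²/2 (P(p, y) = (1 + p*p)/2 = (1 + p²)/2 = ½ + p²/2)
c(E) = 13 (c(E) = ½ + (½)*(-5)² = ½ + (½)*25 = ½ + 25/2 = 13)
c(x)² = 13² = 169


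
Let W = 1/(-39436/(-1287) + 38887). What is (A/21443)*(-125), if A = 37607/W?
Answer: -235452749629375/27597141 ≈ -8.5318e+6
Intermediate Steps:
W = 1287/50087005 (W = 1/(-39436*(-1/1287) + 38887) = 1/(39436/1287 + 38887) = 1/(50087005/1287) = 1287/50087005 ≈ 2.5695e-5)
A = 1883621997035/1287 (A = 37607/(1287/50087005) = 37607*(50087005/1287) = 1883621997035/1287 ≈ 1.4636e+9)
(A/21443)*(-125) = ((1883621997035/1287)/21443)*(-125) = ((1883621997035/1287)*(1/21443))*(-125) = (1883621997035/27597141)*(-125) = -235452749629375/27597141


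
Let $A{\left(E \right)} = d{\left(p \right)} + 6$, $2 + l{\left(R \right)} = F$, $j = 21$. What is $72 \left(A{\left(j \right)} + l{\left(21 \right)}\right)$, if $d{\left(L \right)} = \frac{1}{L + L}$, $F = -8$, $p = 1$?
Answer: $-252$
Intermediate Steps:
$d{\left(L \right)} = \frac{1}{2 L}$
$l{\left(R \right)} = -10$ ($l{\left(R \right)} = -2 - 8 = -10$)
$A{\left(E \right)} = \frac{13}{2}$ ($A{\left(E \right)} = \frac{1}{2 \cdot 1} + 6 = \frac{1}{2} \cdot 1 + 6 = \frac{1}{2} + 6 = \frac{13}{2}$)
$72 \left(A{\left(j \right)} + l{\left(21 \right)}\right) = 72 \left(\frac{13}{2} - 10\right) = 72 \left(- \frac{7}{2}\right) = -252$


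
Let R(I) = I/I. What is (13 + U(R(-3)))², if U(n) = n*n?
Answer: 196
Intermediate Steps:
R(I) = 1
U(n) = n²
(13 + U(R(-3)))² = (13 + 1²)² = (13 + 1)² = 14² = 196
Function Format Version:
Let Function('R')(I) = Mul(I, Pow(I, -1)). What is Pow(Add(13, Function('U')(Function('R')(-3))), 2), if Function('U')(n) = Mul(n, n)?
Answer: 196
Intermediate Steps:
Function('R')(I) = 1
Function('U')(n) = Pow(n, 2)
Pow(Add(13, Function('U')(Function('R')(-3))), 2) = Pow(Add(13, Pow(1, 2)), 2) = Pow(Add(13, 1), 2) = Pow(14, 2) = 196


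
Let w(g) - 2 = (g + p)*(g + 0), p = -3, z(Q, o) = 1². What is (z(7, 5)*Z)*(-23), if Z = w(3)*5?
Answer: -230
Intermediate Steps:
z(Q, o) = 1
w(g) = 2 + g*(-3 + g) (w(g) = 2 + (g - 3)*(g + 0) = 2 + (-3 + g)*g = 2 + g*(-3 + g))
Z = 10 (Z = (2 + 3² - 3*3)*5 = (2 + 9 - 9)*5 = 2*5 = 10)
(z(7, 5)*Z)*(-23) = (1*10)*(-23) = 10*(-23) = -230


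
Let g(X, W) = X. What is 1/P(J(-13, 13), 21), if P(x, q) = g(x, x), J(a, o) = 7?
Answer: ⅐ ≈ 0.14286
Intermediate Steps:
P(x, q) = x
1/P(J(-13, 13), 21) = 1/7 = ⅐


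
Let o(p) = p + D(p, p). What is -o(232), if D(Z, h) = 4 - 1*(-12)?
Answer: -248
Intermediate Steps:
D(Z, h) = 16 (D(Z, h) = 4 + 12 = 16)
o(p) = 16 + p (o(p) = p + 16 = 16 + p)
-o(232) = -(16 + 232) = -1*248 = -248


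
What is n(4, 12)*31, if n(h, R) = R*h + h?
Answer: 1612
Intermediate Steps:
n(h, R) = h + R*h
n(4, 12)*31 = (4*(1 + 12))*31 = (4*13)*31 = 52*31 = 1612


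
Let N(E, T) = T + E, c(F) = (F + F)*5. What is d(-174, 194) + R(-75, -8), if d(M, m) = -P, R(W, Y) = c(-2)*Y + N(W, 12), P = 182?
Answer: -85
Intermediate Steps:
c(F) = 10*F (c(F) = (2*F)*5 = 10*F)
N(E, T) = E + T
R(W, Y) = 12 + W - 20*Y (R(W, Y) = (10*(-2))*Y + (W + 12) = -20*Y + (12 + W) = 12 + W - 20*Y)
d(M, m) = -182 (d(M, m) = -1*182 = -182)
d(-174, 194) + R(-75, -8) = -182 + (12 - 75 - 20*(-8)) = -182 + (12 - 75 + 160) = -182 + 97 = -85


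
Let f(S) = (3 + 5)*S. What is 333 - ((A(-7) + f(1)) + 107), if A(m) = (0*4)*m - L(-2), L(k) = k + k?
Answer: 214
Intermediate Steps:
L(k) = 2*k
A(m) = 4 (A(m) = (0*4)*m - 2*(-2) = 0*m - 1*(-4) = 0 + 4 = 4)
f(S) = 8*S
333 - ((A(-7) + f(1)) + 107) = 333 - ((4 + 8*1) + 107) = 333 - ((4 + 8) + 107) = 333 - (12 + 107) = 333 - 1*119 = 333 - 119 = 214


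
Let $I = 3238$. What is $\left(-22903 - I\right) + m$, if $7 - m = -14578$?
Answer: $-11556$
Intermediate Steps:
$m = 14585$ ($m = 7 - -14578 = 7 + 14578 = 14585$)
$\left(-22903 - I\right) + m = \left(-22903 - 3238\right) + 14585 = -26141 + 14585 = -11556$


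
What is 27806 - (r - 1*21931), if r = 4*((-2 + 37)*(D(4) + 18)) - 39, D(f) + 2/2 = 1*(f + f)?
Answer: 46276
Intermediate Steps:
D(f) = -1 + 2*f (D(f) = -1 + 1*(f + f) = -1 + 1*(2*f) = -1 + 2*f)
r = 3461 (r = 4*((-2 + 37)*((-1 + 2*4) + 18)) - 39 = 4*(35*((-1 + 8) + 18)) - 39 = 4*(35*(7 + 18)) - 39 = 4*(35*25) - 39 = 4*875 - 39 = 3500 - 39 = 3461)
27806 - (r - 1*21931) = 27806 - (3461 - 1*21931) = 27806 - (3461 - 21931) = 27806 - 1*(-18470) = 27806 + 18470 = 46276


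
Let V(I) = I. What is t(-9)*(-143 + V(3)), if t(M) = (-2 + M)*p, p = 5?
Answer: 7700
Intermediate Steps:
t(M) = -10 + 5*M (t(M) = (-2 + M)*5 = -10 + 5*M)
t(-9)*(-143 + V(3)) = (-10 + 5*(-9))*(-143 + 3) = (-10 - 45)*(-140) = -55*(-140) = 7700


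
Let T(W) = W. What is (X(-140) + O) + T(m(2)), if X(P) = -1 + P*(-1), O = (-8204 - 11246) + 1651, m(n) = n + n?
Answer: -17656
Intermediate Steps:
m(n) = 2*n
O = -17799 (O = -19450 + 1651 = -17799)
X(P) = -1 - P
(X(-140) + O) + T(m(2)) = ((-1 - 1*(-140)) - 17799) + 2*2 = ((-1 + 140) - 17799) + 4 = (139 - 17799) + 4 = -17660 + 4 = -17656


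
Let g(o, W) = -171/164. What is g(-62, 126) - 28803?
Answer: -4723863/164 ≈ -28804.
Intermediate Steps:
g(o, W) = -171/164 (g(o, W) = -171*1/164 = -171/164)
g(-62, 126) - 28803 = -171/164 - 28803 = -4723863/164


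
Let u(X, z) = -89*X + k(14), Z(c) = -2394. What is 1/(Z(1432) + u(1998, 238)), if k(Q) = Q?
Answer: -1/180202 ≈ -5.5493e-6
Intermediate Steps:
u(X, z) = 14 - 89*X (u(X, z) = -89*X + 14 = 14 - 89*X)
1/(Z(1432) + u(1998, 238)) = 1/(-2394 + (14 - 89*1998)) = 1/(-2394 + (14 - 177822)) = 1/(-2394 - 177808) = 1/(-180202) = -1/180202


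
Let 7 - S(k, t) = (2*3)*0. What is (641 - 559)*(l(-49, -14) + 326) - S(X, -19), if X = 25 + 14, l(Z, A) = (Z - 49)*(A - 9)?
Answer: 211553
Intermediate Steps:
l(Z, A) = (-49 + Z)*(-9 + A)
X = 39
S(k, t) = 7 (S(k, t) = 7 - 2*3*0 = 7 - 6*0 = 7 - 1*0 = 7 + 0 = 7)
(641 - 559)*(l(-49, -14) + 326) - S(X, -19) = (641 - 559)*((441 - 49*(-14) - 9*(-49) - 14*(-49)) + 326) - 1*7 = 82*((441 + 686 + 441 + 686) + 326) - 7 = 82*(2254 + 326) - 7 = 82*2580 - 7 = 211560 - 7 = 211553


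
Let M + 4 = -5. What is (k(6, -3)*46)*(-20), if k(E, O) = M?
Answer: 8280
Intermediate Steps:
M = -9 (M = -4 - 5 = -9)
k(E, O) = -9
(k(6, -3)*46)*(-20) = -9*46*(-20) = -414*(-20) = 8280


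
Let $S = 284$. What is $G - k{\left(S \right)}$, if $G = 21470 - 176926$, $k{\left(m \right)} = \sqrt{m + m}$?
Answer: $-155456 - 2 \sqrt{142} \approx -1.5548 \cdot 10^{5}$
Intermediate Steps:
$k{\left(m \right)} = \sqrt{2} \sqrt{m}$ ($k{\left(m \right)} = \sqrt{2 m} = \sqrt{2} \sqrt{m}$)
$G = -155456$ ($G = 21470 - 176926 = -155456$)
$G - k{\left(S \right)} = -155456 - \sqrt{2} \sqrt{284} = -155456 - \sqrt{2} \cdot 2 \sqrt{71} = -155456 - 2 \sqrt{142}$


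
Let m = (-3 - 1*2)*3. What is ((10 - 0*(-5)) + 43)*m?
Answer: -795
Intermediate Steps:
m = -15 (m = (-3 - 2)*3 = -5*3 = -15)
((10 - 0*(-5)) + 43)*m = ((10 - 0*(-5)) + 43)*(-15) = ((10 - 1*0) + 43)*(-15) = ((10 + 0) + 43)*(-15) = (10 + 43)*(-15) = 53*(-15) = -795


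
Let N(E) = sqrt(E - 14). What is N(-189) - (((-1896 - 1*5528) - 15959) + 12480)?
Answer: 10903 + I*sqrt(203) ≈ 10903.0 + 14.248*I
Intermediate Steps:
N(E) = sqrt(-14 + E)
N(-189) - (((-1896 - 1*5528) - 15959) + 12480) = sqrt(-14 - 189) - (((-1896 - 1*5528) - 15959) + 12480) = sqrt(-203) - (((-1896 - 5528) - 15959) + 12480) = I*sqrt(203) - ((-7424 - 15959) + 12480) = I*sqrt(203) - (-23383 + 12480) = I*sqrt(203) - 1*(-10903) = I*sqrt(203) + 10903 = 10903 + I*sqrt(203)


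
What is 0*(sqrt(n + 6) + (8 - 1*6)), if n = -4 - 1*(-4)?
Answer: 0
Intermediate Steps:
n = 0 (n = -4 + 4 = 0)
0*(sqrt(n + 6) + (8 - 1*6)) = 0*(sqrt(0 + 6) + (8 - 1*6)) = 0*(sqrt(6) + (8 - 6)) = 0*(sqrt(6) + 2) = 0*(2 + sqrt(6)) = 0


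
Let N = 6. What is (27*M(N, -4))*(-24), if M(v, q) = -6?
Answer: 3888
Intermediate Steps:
(27*M(N, -4))*(-24) = (27*(-6))*(-24) = -162*(-24) = 3888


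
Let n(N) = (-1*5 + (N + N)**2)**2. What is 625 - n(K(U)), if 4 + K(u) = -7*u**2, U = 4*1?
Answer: -2896484136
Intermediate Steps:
U = 4
K(u) = -4 - 7*u**2
n(N) = (-5 + 4*N**2)**2 (n(N) = (-5 + (2*N)**2)**2 = (-5 + 4*N**2)**2)
625 - n(K(U)) = 625 - (-5 + 4*(-4 - 7*4**2)**2)**2 = 625 - (-5 + 4*(-4 - 7*16)**2)**2 = 625 - (-5 + 4*(-4 - 112)**2)**2 = 625 - (-5 + 4*(-116)**2)**2 = 625 - (-5 + 4*13456)**2 = 625 - (-5 + 53824)**2 = 625 - 1*53819**2 = 625 - 1*2896484761 = 625 - 2896484761 = -2896484136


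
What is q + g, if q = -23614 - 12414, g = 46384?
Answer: 10356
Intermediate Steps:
q = -36028
q + g = -36028 + 46384 = 10356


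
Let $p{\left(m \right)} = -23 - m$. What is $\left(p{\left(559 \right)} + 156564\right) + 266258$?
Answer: $422240$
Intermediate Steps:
$\left(p{\left(559 \right)} + 156564\right) + 266258 = \left(\left(-23 - 559\right) + 156564\right) + 266258 = \left(-582 + 156564\right) + 266258 = 155982 + 266258 = 422240$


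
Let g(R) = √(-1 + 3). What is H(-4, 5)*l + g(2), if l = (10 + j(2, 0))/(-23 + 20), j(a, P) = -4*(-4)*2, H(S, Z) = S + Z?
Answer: -14 + √2 ≈ -12.586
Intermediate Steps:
g(R) = √2
j(a, P) = 32 (j(a, P) = 16*2 = 32)
l = -14 (l = (10 + 32)/(-23 + 20) = 42/(-3) = 42*(-⅓) = -14)
H(-4, 5)*l + g(2) = (-4 + 5)*(-14) + √2 = 1*(-14) + √2 = -14 + √2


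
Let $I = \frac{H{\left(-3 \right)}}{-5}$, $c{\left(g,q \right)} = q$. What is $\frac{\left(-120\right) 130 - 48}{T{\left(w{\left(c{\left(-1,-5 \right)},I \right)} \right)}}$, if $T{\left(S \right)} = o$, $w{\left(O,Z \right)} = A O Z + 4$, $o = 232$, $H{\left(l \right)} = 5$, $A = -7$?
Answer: $- \frac{1956}{29} \approx -67.448$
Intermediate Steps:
$I = -1$ ($I = \frac{5}{-5} = 5 \left(- \frac{1}{5}\right) = -1$)
$w{\left(O,Z \right)} = 4 - 7 O Z$ ($w{\left(O,Z \right)} = - 7 O Z + 4 = 4 - 7 O Z$)
$T{\left(S \right)} = 232$
$\frac{\left(-120\right) 130 - 48}{T{\left(w{\left(c{\left(-1,-5 \right)},I \right)} \right)}} = \frac{\left(-120\right) 130 - 48}{232} = \left(-15600 - 48\right) \frac{1}{232} = \left(-15648\right) \frac{1}{232} = - \frac{1956}{29}$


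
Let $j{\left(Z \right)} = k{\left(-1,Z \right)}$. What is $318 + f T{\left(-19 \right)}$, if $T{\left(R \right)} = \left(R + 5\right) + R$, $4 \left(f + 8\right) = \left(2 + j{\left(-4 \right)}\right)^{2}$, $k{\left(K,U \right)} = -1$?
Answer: $\frac{2295}{4} \approx 573.75$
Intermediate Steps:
$j{\left(Z \right)} = -1$
$f = - \frac{31}{4}$ ($f = -8 + \frac{\left(2 - 1\right)^{2}}{4} = -8 + \frac{1^{2}}{4} = -8 + \frac{1}{4} \cdot 1 = -8 + \frac{1}{4} = - \frac{31}{4} \approx -7.75$)
$T{\left(R \right)} = 5 + 2 R$ ($T{\left(R \right)} = \left(5 + R\right) + R = 5 + 2 R$)
$318 + f T{\left(-19 \right)} = 318 - \frac{31 \left(5 + 2 \left(-19\right)\right)}{4} = 318 - \frac{31 \left(5 - 38\right)}{4} = 318 - - \frac{1023}{4} = 318 + \frac{1023}{4} = \frac{2295}{4}$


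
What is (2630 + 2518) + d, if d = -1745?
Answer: 3403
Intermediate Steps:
(2630 + 2518) + d = (2630 + 2518) - 1745 = 5148 - 1745 = 3403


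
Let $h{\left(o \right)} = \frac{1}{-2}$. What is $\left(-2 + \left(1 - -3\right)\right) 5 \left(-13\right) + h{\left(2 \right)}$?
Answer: $- \frac{261}{2} \approx -130.5$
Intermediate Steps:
$h{\left(o \right)} = - \frac{1}{2}$
$\left(-2 + \left(1 - -3\right)\right) 5 \left(-13\right) + h{\left(2 \right)} = \left(-2 + \left(1 - -3\right)\right) 5 \left(-13\right) - \frac{1}{2} = \left(-2 + \left(1 + 3\right)\right) 5 \left(-13\right) - \frac{1}{2} = \left(-2 + 4\right) 5 \left(-13\right) - \frac{1}{2} = 2 \cdot 5 \left(-13\right) - \frac{1}{2} = 10 \left(-13\right) - \frac{1}{2} = -130 - \frac{1}{2} = - \frac{261}{2}$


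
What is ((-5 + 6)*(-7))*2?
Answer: -14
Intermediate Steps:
((-5 + 6)*(-7))*2 = (1*(-7))*2 = -7*2 = -14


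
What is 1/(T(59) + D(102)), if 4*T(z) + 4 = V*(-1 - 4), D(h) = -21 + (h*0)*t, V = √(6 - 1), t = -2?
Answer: -352/7619 + 20*√5/7619 ≈ -0.040331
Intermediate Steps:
V = √5 ≈ 2.2361
D(h) = -21 (D(h) = -21 + (h*0)*(-2) = -21 + 0*(-2) = -21 + 0 = -21)
T(z) = -1 - 5*√5/4 (T(z) = -1 + (√5*(-1 - 4))/4 = -1 + (√5*(-5))/4 = -1 + (-5*√5)/4 = -1 - 5*√5/4)
1/(T(59) + D(102)) = 1/((-1 - 5*√5/4) - 21) = 1/(-22 - 5*√5/4)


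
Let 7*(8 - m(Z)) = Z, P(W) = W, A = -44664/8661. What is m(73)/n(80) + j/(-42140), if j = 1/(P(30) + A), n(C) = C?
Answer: -183506511/6044730160 ≈ -0.030358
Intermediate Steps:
A = -14888/2887 (A = -44664*1/8661 = -14888/2887 ≈ -5.1569)
m(Z) = 8 - Z/7
j = 2887/71722 (j = 1/(30 - 14888/2887) = 1/(71722/2887) = 2887/71722 ≈ 0.040253)
m(73)/n(80) + j/(-42140) = (8 - ⅐*73)/80 + (2887/71722)/(-42140) = (8 - 73/7)*(1/80) + (2887/71722)*(-1/42140) = -17/7*1/80 - 2887/3022365080 = -17/560 - 2887/3022365080 = -183506511/6044730160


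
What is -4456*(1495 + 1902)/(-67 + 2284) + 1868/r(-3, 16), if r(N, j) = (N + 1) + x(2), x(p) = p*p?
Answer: -13066354/2217 ≈ -5893.7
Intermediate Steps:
x(p) = p²
r(N, j) = 5 + N (r(N, j) = (N + 1) + 2² = (1 + N) + 4 = 5 + N)
-4456*(1495 + 1902)/(-67 + 2284) + 1868/r(-3, 16) = -4456*(1495 + 1902)/(-67 + 2284) + 1868/(5 - 3) = -4456/(2217/3397) + 1868/2 = -4456/(2217*(1/3397)) + 1868*(½) = -4456/2217/3397 + 934 = -4456*3397/2217 + 934 = -15137032/2217 + 934 = -13066354/2217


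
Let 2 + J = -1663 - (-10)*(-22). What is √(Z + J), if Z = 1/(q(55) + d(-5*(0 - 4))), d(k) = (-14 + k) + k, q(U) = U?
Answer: 14*I*√779/9 ≈ 43.416*I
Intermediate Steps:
d(k) = -14 + 2*k
J = -1885 (J = -2 + (-1663 - (-10)*(-22)) = -2 + (-1663 - 1*220) = -2 + (-1663 - 220) = -2 - 1883 = -1885)
Z = 1/81 (Z = 1/(55 + (-14 + 2*(-5*(0 - 4)))) = 1/(55 + (-14 + 2*(-5*(-4)))) = 1/(55 + (-14 + 2*20)) = 1/(55 + (-14 + 40)) = 1/(55 + 26) = 1/81 ≈ 0.012346)
√(Z + J) = √(1/81 - 1885) = √(-152684/81) = 14*I*√779/9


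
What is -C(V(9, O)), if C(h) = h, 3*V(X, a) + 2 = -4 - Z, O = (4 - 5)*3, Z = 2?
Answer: 8/3 ≈ 2.6667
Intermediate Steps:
O = -3 (O = -1*3 = -3)
V(X, a) = -8/3 (V(X, a) = -⅔ + (-4 - 1*2)/3 = -⅔ + (-4 - 2)/3 = -⅔ + (⅓)*(-6) = -⅔ - 2 = -8/3)
-C(V(9, O)) = -1*(-8/3) = 8/3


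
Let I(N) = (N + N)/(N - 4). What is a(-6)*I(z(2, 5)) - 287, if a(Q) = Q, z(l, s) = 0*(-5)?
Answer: -287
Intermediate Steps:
z(l, s) = 0
I(N) = 2*N/(-4 + N) (I(N) = (2*N)/(-4 + N) = 2*N/(-4 + N))
a(-6)*I(z(2, 5)) - 287 = -12*0/(-4 + 0) - 287 = -12*0/(-4) - 287 = -12*0*(-1)/4 - 287 = -6*0 - 287 = 0 - 287 = -287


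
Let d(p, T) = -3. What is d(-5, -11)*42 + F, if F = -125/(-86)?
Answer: -10711/86 ≈ -124.55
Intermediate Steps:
F = 125/86 (F = -125*(-1/86) = 125/86 ≈ 1.4535)
d(-5, -11)*42 + F = -3*42 + 125/86 = -126 + 125/86 = -10711/86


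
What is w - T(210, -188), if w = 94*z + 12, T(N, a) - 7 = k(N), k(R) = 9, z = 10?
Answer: 936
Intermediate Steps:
T(N, a) = 16 (T(N, a) = 7 + 9 = 16)
w = 952 (w = 94*10 + 12 = 940 + 12 = 952)
w - T(210, -188) = 952 - 1*16 = 952 - 16 = 936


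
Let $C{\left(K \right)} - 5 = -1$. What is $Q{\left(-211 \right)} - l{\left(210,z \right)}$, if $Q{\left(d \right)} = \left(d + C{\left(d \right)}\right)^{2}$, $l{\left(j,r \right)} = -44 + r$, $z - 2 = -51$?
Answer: $42942$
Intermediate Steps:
$C{\left(K \right)} = 4$ ($C{\left(K \right)} = 5 - 1 = 4$)
$z = -49$ ($z = 2 - 51 = -49$)
$Q{\left(d \right)} = \left(4 + d\right)^{2}$ ($Q{\left(d \right)} = \left(d + 4\right)^{2} = \left(4 + d\right)^{2}$)
$Q{\left(-211 \right)} - l{\left(210,z \right)} = \left(4 - 211\right)^{2} - \left(-44 - 49\right) = \left(-207\right)^{2} - -93 = 42849 + 93 = 42942$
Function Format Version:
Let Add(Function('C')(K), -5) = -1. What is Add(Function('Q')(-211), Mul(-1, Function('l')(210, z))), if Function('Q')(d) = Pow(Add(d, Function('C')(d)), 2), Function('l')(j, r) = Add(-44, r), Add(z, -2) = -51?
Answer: 42942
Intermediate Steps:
Function('C')(K) = 4 (Function('C')(K) = Add(5, -1) = 4)
z = -49 (z = Add(2, -51) = -49)
Function('Q')(d) = Pow(Add(4, d), 2) (Function('Q')(d) = Pow(Add(d, 4), 2) = Pow(Add(4, d), 2))
Add(Function('Q')(-211), Mul(-1, Function('l')(210, z))) = Add(Pow(Add(4, -211), 2), Mul(-1, Add(-44, -49))) = Add(Pow(-207, 2), Mul(-1, -93)) = Add(42849, 93) = 42942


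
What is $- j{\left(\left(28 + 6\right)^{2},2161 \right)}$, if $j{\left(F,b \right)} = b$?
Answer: $-2161$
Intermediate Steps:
$- j{\left(\left(28 + 6\right)^{2},2161 \right)} = \left(-1\right) 2161 = -2161$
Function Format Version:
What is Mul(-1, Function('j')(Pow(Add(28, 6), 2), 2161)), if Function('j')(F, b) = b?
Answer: -2161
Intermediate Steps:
Mul(-1, Function('j')(Pow(Add(28, 6), 2), 2161)) = Mul(-1, 2161) = -2161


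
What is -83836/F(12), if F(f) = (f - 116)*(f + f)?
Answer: 20959/624 ≈ 33.588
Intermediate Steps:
F(f) = 2*f*(-116 + f) (F(f) = (-116 + f)*(2*f) = 2*f*(-116 + f))
-83836/F(12) = -83836*1/(24*(-116 + 12)) = -83836/(2*12*(-104)) = -83836/(-2496) = -83836*(-1/2496) = 20959/624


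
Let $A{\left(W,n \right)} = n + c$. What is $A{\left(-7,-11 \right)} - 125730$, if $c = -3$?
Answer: $-125744$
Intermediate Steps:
$A{\left(W,n \right)} = -3 + n$ ($A{\left(W,n \right)} = n - 3 = -3 + n$)
$A{\left(-7,-11 \right)} - 125730 = \left(-3 - 11\right) - 125730 = -14 - 125730 = -125744$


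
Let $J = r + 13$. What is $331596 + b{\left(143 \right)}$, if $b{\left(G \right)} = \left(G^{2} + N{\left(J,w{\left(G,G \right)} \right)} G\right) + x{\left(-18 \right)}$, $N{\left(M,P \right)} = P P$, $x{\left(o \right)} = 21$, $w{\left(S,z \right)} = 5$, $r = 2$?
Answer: $355641$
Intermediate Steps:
$J = 15$ ($J = 2 + 13 = 15$)
$N{\left(M,P \right)} = P^{2}$
$b{\left(G \right)} = 21 + G^{2} + 25 G$ ($b{\left(G \right)} = \left(G^{2} + 5^{2} G\right) + 21 = \left(G^{2} + 25 G\right) + 21 = 21 + G^{2} + 25 G$)
$331596 + b{\left(143 \right)} = 331596 + \left(21 + 143^{2} + 25 \cdot 143\right) = 331596 + \left(21 + 20449 + 3575\right) = 331596 + 24045 = 355641$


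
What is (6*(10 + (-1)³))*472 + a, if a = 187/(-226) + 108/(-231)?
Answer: 443519641/17402 ≈ 25487.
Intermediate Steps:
a = -22535/17402 (a = 187*(-1/226) + 108*(-1/231) = -187/226 - 36/77 = -22535/17402 ≈ -1.2950)
(6*(10 + (-1)³))*472 + a = (6*(10 + (-1)³))*472 - 22535/17402 = (6*(10 - 1))*472 - 22535/17402 = (6*9)*472 - 22535/17402 = 54*472 - 22535/17402 = 25488 - 22535/17402 = 443519641/17402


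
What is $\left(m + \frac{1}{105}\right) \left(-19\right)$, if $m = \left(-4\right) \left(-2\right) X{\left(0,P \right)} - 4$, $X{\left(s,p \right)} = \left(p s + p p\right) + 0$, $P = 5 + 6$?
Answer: $- \frac{1923199}{105} \approx -18316.0$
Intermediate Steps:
$P = 11$
$X{\left(s,p \right)} = p^{2} + p s$ ($X{\left(s,p \right)} = \left(p s + p^{2}\right) + 0 = \left(p^{2} + p s\right) + 0 = p^{2} + p s$)
$m = 964$ ($m = \left(-4\right) \left(-2\right) 11 \left(11 + 0\right) - 4 = 8 \cdot 11 \cdot 11 - 4 = 8 \cdot 121 - 4 = 968 - 4 = 964$)
$\left(m + \frac{1}{105}\right) \left(-19\right) = \left(964 + \frac{1}{105}\right) \left(-19\right) = \frac{101221}{105} \left(-19\right) = - \frac{1923199}{105}$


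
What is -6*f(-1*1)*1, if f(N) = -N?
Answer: -6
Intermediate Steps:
-6*f(-1*1)*1 = -(-6)*(-1*1)*1 = -(-6)*(-1)*1 = -6*1*1 = -6*1 = -6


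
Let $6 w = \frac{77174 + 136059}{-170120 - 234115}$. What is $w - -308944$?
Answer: $\frac{749315653807}{2425410} \approx 3.0894 \cdot 10^{5}$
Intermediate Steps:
$w = - \frac{213233}{2425410}$ ($w = \frac{\left(77174 + 136059\right) \frac{1}{-170120 - 234115}}{6} = \frac{213233 \frac{1}{-404235}}{6} = \frac{213233 \left(- \frac{1}{404235}\right)}{6} = \frac{1}{6} \left(- \frac{213233}{404235}\right) = - \frac{213233}{2425410} \approx -0.087916$)
$w - -308944 = - \frac{213233}{2425410} - -308944 = - \frac{213233}{2425410} + 308944 = \frac{749315653807}{2425410}$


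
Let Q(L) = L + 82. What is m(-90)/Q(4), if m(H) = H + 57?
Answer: -33/86 ≈ -0.38372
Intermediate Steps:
Q(L) = 82 + L
m(H) = 57 + H
m(-90)/Q(4) = (57 - 90)/(82 + 4) = -33/86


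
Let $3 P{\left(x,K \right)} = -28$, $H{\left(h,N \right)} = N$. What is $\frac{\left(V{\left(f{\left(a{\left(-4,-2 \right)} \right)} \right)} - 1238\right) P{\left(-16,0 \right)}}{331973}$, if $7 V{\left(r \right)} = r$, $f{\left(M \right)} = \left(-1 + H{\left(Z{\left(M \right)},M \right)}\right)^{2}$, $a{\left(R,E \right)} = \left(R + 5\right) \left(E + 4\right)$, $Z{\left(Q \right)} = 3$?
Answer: $\frac{34660}{995919} \approx 0.034802$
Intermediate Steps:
$a{\left(R,E \right)} = \left(4 + E\right) \left(5 + R\right)$ ($a{\left(R,E \right)} = \left(5 + R\right) \left(4 + E\right) = \left(4 + E\right) \left(5 + R\right)$)
$P{\left(x,K \right)} = - \frac{28}{3}$ ($P{\left(x,K \right)} = \frac{1}{3} \left(-28\right) = - \frac{28}{3}$)
$f{\left(M \right)} = \left(-1 + M\right)^{2}$
$V{\left(r \right)} = \frac{r}{7}$
$\frac{\left(V{\left(f{\left(a{\left(-4,-2 \right)} \right)} \right)} - 1238\right) P{\left(-16,0 \right)}}{331973} = \frac{\left(\frac{\left(-1 + \left(20 + 4 \left(-4\right) + 5 \left(-2\right) - -8\right)\right)^{2}}{7} - 1238\right) \left(- \frac{28}{3}\right)}{331973} = \left(\frac{\left(-1 + \left(20 - 16 - 10 + 8\right)\right)^{2}}{7} - 1238\right) \left(- \frac{28}{3}\right) \frac{1}{331973} = \left(\frac{\left(-1 + 2\right)^{2}}{7} - 1238\right) \left(- \frac{28}{3}\right) \frac{1}{331973} = \left(\frac{1^{2}}{7} - 1238\right) \left(- \frac{28}{3}\right) \frac{1}{331973} = \left(\frac{1}{7} \cdot 1 - 1238\right) \left(- \frac{28}{3}\right) \frac{1}{331973} = \left(\frac{1}{7} - 1238\right) \left(- \frac{28}{3}\right) \frac{1}{331973} = \left(- \frac{8665}{7}\right) \left(- \frac{28}{3}\right) \frac{1}{331973} = \frac{34660}{3} \cdot \frac{1}{331973} = \frac{34660}{995919}$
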